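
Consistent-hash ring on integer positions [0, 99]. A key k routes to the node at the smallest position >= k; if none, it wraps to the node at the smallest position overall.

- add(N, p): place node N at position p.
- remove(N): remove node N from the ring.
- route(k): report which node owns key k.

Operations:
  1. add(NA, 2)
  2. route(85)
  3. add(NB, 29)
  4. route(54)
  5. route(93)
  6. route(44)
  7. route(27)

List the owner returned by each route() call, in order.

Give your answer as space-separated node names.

Answer: NA NA NA NA NB

Derivation:
Op 1: add NA@2 -> ring=[2:NA]
Op 2: route key 85: none >= 85, wrap to smallest pos 2 -> NA
Op 3: add NB@29 -> ring=[2:NA,29:NB]
Op 4: route key 54: none >= 54, wrap to smallest pos 2 -> NA
Op 5: route key 93: none >= 93, wrap to smallest pos 2 -> NA
Op 6: route key 44: none >= 44, wrap to smallest pos 2 -> NA
Op 7: route key 27: smallest pos >= 27 is 29 -> NB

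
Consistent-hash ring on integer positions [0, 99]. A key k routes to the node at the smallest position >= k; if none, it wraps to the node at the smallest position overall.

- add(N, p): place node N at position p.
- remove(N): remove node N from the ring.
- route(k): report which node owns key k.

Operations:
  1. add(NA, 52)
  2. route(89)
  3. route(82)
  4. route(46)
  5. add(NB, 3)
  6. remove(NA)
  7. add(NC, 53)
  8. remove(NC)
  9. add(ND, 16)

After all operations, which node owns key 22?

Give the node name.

Answer: NB

Derivation:
Op 1: add NA@52 -> ring=[52:NA]
Op 2: route key 89: none >= 89, wrap to smallest pos 52 -> NA
Op 3: route key 82: none >= 82, wrap to smallest pos 52 -> NA
Op 4: route key 46: smallest pos >= 46 is 52 -> NA
Op 5: add NB@3 -> ring=[3:NB,52:NA]
Op 6: remove NA -> ring=[3:NB]
Op 7: add NC@53 -> ring=[3:NB,53:NC]
Op 8: remove NC -> ring=[3:NB]
Op 9: add ND@16 -> ring=[3:NB,16:ND]
Final route key 22: none >= 22, wrap to smallest pos 3 -> NB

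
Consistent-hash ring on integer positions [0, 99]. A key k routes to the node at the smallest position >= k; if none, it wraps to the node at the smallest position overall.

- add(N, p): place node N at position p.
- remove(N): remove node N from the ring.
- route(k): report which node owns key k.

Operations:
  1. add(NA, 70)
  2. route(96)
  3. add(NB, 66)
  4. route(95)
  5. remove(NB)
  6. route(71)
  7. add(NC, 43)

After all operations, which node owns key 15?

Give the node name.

Op 1: add NA@70 -> ring=[70:NA]
Op 2: route key 96: none >= 96, wrap to smallest pos 70 -> NA
Op 3: add NB@66 -> ring=[66:NB,70:NA]
Op 4: route key 95: none >= 95, wrap to smallest pos 66 -> NB
Op 5: remove NB -> ring=[70:NA]
Op 6: route key 71: none >= 71, wrap to smallest pos 70 -> NA
Op 7: add NC@43 -> ring=[43:NC,70:NA]
Final route key 15: smallest pos >= 15 is 43 -> NC

Answer: NC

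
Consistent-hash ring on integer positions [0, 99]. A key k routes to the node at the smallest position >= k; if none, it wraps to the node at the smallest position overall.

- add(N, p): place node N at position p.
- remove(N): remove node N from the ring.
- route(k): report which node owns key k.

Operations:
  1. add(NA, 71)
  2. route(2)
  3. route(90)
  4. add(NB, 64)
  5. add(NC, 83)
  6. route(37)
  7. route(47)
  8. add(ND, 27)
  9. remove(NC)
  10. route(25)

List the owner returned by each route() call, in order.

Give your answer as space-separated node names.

Op 1: add NA@71 -> ring=[71:NA]
Op 2: route key 2: smallest pos >= 2 is 71 -> NA
Op 3: route key 90: none >= 90, wrap to smallest pos 71 -> NA
Op 4: add NB@64 -> ring=[64:NB,71:NA]
Op 5: add NC@83 -> ring=[64:NB,71:NA,83:NC]
Op 6: route key 37: smallest pos >= 37 is 64 -> NB
Op 7: route key 47: smallest pos >= 47 is 64 -> NB
Op 8: add ND@27 -> ring=[27:ND,64:NB,71:NA,83:NC]
Op 9: remove NC -> ring=[27:ND,64:NB,71:NA]
Op 10: route key 25: smallest pos >= 25 is 27 -> ND

Answer: NA NA NB NB ND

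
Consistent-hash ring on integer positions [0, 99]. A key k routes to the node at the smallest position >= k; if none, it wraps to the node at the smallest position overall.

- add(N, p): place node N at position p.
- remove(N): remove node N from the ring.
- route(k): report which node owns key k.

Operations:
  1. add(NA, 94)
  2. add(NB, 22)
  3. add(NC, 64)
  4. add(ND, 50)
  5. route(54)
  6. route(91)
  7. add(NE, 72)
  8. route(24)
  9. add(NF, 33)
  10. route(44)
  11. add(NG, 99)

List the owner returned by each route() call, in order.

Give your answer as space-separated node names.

Op 1: add NA@94 -> ring=[94:NA]
Op 2: add NB@22 -> ring=[22:NB,94:NA]
Op 3: add NC@64 -> ring=[22:NB,64:NC,94:NA]
Op 4: add ND@50 -> ring=[22:NB,50:ND,64:NC,94:NA]
Op 5: route key 54: smallest pos >= 54 is 64 -> NC
Op 6: route key 91: smallest pos >= 91 is 94 -> NA
Op 7: add NE@72 -> ring=[22:NB,50:ND,64:NC,72:NE,94:NA]
Op 8: route key 24: smallest pos >= 24 is 50 -> ND
Op 9: add NF@33 -> ring=[22:NB,33:NF,50:ND,64:NC,72:NE,94:NA]
Op 10: route key 44: smallest pos >= 44 is 50 -> ND
Op 11: add NG@99 -> ring=[22:NB,33:NF,50:ND,64:NC,72:NE,94:NA,99:NG]

Answer: NC NA ND ND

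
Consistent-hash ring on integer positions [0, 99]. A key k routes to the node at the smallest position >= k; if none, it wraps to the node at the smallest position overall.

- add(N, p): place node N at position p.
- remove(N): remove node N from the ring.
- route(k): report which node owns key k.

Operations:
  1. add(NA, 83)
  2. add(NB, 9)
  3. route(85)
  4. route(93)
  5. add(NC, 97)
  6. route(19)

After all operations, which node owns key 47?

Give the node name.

Op 1: add NA@83 -> ring=[83:NA]
Op 2: add NB@9 -> ring=[9:NB,83:NA]
Op 3: route key 85: none >= 85, wrap to smallest pos 9 -> NB
Op 4: route key 93: none >= 93, wrap to smallest pos 9 -> NB
Op 5: add NC@97 -> ring=[9:NB,83:NA,97:NC]
Op 6: route key 19: smallest pos >= 19 is 83 -> NA
Final route key 47: smallest pos >= 47 is 83 -> NA

Answer: NA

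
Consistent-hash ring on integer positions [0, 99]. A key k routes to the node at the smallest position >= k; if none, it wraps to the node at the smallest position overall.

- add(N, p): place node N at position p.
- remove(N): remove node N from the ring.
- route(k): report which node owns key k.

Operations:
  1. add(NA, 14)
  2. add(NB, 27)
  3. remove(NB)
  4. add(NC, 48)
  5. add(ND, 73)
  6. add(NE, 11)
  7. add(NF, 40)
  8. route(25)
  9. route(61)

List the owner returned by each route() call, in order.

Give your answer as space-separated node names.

Answer: NF ND

Derivation:
Op 1: add NA@14 -> ring=[14:NA]
Op 2: add NB@27 -> ring=[14:NA,27:NB]
Op 3: remove NB -> ring=[14:NA]
Op 4: add NC@48 -> ring=[14:NA,48:NC]
Op 5: add ND@73 -> ring=[14:NA,48:NC,73:ND]
Op 6: add NE@11 -> ring=[11:NE,14:NA,48:NC,73:ND]
Op 7: add NF@40 -> ring=[11:NE,14:NA,40:NF,48:NC,73:ND]
Op 8: route key 25: smallest pos >= 25 is 40 -> NF
Op 9: route key 61: smallest pos >= 61 is 73 -> ND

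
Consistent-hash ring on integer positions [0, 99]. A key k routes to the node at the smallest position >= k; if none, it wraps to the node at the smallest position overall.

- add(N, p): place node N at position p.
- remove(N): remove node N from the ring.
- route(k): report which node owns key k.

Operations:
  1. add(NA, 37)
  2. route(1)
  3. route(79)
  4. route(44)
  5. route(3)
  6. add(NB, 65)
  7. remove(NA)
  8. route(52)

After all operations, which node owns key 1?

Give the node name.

Op 1: add NA@37 -> ring=[37:NA]
Op 2: route key 1: smallest pos >= 1 is 37 -> NA
Op 3: route key 79: none >= 79, wrap to smallest pos 37 -> NA
Op 4: route key 44: none >= 44, wrap to smallest pos 37 -> NA
Op 5: route key 3: smallest pos >= 3 is 37 -> NA
Op 6: add NB@65 -> ring=[37:NA,65:NB]
Op 7: remove NA -> ring=[65:NB]
Op 8: route key 52: smallest pos >= 52 is 65 -> NB
Final route key 1: smallest pos >= 1 is 65 -> NB

Answer: NB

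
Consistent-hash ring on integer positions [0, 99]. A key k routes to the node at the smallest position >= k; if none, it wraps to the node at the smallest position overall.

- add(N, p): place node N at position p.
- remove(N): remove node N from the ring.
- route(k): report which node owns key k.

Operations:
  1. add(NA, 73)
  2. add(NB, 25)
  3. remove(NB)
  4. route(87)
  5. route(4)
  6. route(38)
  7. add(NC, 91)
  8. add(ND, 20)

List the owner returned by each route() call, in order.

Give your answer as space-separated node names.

Op 1: add NA@73 -> ring=[73:NA]
Op 2: add NB@25 -> ring=[25:NB,73:NA]
Op 3: remove NB -> ring=[73:NA]
Op 4: route key 87: none >= 87, wrap to smallest pos 73 -> NA
Op 5: route key 4: smallest pos >= 4 is 73 -> NA
Op 6: route key 38: smallest pos >= 38 is 73 -> NA
Op 7: add NC@91 -> ring=[73:NA,91:NC]
Op 8: add ND@20 -> ring=[20:ND,73:NA,91:NC]

Answer: NA NA NA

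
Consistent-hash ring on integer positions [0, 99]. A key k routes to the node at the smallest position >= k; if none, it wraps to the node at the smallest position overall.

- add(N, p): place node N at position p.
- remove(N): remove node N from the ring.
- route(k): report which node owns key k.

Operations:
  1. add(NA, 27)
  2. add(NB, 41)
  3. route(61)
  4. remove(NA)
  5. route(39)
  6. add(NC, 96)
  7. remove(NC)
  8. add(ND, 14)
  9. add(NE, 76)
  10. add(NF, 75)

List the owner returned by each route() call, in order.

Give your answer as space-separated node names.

Answer: NA NB

Derivation:
Op 1: add NA@27 -> ring=[27:NA]
Op 2: add NB@41 -> ring=[27:NA,41:NB]
Op 3: route key 61: none >= 61, wrap to smallest pos 27 -> NA
Op 4: remove NA -> ring=[41:NB]
Op 5: route key 39: smallest pos >= 39 is 41 -> NB
Op 6: add NC@96 -> ring=[41:NB,96:NC]
Op 7: remove NC -> ring=[41:NB]
Op 8: add ND@14 -> ring=[14:ND,41:NB]
Op 9: add NE@76 -> ring=[14:ND,41:NB,76:NE]
Op 10: add NF@75 -> ring=[14:ND,41:NB,75:NF,76:NE]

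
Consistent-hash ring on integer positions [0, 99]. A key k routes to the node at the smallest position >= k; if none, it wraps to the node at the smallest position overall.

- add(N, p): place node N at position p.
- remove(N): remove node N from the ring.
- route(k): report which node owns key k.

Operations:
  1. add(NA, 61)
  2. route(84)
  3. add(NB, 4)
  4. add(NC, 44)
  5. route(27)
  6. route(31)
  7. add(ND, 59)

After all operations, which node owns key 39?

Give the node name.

Answer: NC

Derivation:
Op 1: add NA@61 -> ring=[61:NA]
Op 2: route key 84: none >= 84, wrap to smallest pos 61 -> NA
Op 3: add NB@4 -> ring=[4:NB,61:NA]
Op 4: add NC@44 -> ring=[4:NB,44:NC,61:NA]
Op 5: route key 27: smallest pos >= 27 is 44 -> NC
Op 6: route key 31: smallest pos >= 31 is 44 -> NC
Op 7: add ND@59 -> ring=[4:NB,44:NC,59:ND,61:NA]
Final route key 39: smallest pos >= 39 is 44 -> NC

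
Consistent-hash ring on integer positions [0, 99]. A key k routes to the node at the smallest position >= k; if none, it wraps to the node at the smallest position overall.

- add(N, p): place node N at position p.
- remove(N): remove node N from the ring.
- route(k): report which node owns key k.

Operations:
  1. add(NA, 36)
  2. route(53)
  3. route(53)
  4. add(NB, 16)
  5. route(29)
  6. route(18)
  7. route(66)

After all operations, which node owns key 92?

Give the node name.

Answer: NB

Derivation:
Op 1: add NA@36 -> ring=[36:NA]
Op 2: route key 53: none >= 53, wrap to smallest pos 36 -> NA
Op 3: route key 53: none >= 53, wrap to smallest pos 36 -> NA
Op 4: add NB@16 -> ring=[16:NB,36:NA]
Op 5: route key 29: smallest pos >= 29 is 36 -> NA
Op 6: route key 18: smallest pos >= 18 is 36 -> NA
Op 7: route key 66: none >= 66, wrap to smallest pos 16 -> NB
Final route key 92: none >= 92, wrap to smallest pos 16 -> NB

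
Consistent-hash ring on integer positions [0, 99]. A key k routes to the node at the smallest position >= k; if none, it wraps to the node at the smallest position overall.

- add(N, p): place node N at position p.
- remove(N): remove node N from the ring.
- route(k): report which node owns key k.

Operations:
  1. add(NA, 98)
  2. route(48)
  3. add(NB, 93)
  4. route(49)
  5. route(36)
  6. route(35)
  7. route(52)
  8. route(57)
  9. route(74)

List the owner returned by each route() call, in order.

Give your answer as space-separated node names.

Answer: NA NB NB NB NB NB NB

Derivation:
Op 1: add NA@98 -> ring=[98:NA]
Op 2: route key 48: smallest pos >= 48 is 98 -> NA
Op 3: add NB@93 -> ring=[93:NB,98:NA]
Op 4: route key 49: smallest pos >= 49 is 93 -> NB
Op 5: route key 36: smallest pos >= 36 is 93 -> NB
Op 6: route key 35: smallest pos >= 35 is 93 -> NB
Op 7: route key 52: smallest pos >= 52 is 93 -> NB
Op 8: route key 57: smallest pos >= 57 is 93 -> NB
Op 9: route key 74: smallest pos >= 74 is 93 -> NB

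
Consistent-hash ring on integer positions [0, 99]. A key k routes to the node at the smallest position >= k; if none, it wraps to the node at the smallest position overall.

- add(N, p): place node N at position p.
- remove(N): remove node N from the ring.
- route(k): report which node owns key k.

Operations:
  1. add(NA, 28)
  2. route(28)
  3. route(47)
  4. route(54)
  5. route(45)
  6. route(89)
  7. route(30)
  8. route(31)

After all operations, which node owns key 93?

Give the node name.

Answer: NA

Derivation:
Op 1: add NA@28 -> ring=[28:NA]
Op 2: route key 28: smallest pos >= 28 is 28 -> NA
Op 3: route key 47: none >= 47, wrap to smallest pos 28 -> NA
Op 4: route key 54: none >= 54, wrap to smallest pos 28 -> NA
Op 5: route key 45: none >= 45, wrap to smallest pos 28 -> NA
Op 6: route key 89: none >= 89, wrap to smallest pos 28 -> NA
Op 7: route key 30: none >= 30, wrap to smallest pos 28 -> NA
Op 8: route key 31: none >= 31, wrap to smallest pos 28 -> NA
Final route key 93: none >= 93, wrap to smallest pos 28 -> NA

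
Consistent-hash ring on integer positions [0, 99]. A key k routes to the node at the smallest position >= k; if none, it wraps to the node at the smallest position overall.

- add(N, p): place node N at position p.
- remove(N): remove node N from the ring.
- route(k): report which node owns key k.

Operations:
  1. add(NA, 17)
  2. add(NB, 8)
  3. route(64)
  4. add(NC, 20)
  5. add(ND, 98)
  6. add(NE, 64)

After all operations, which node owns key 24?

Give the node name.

Op 1: add NA@17 -> ring=[17:NA]
Op 2: add NB@8 -> ring=[8:NB,17:NA]
Op 3: route key 64: none >= 64, wrap to smallest pos 8 -> NB
Op 4: add NC@20 -> ring=[8:NB,17:NA,20:NC]
Op 5: add ND@98 -> ring=[8:NB,17:NA,20:NC,98:ND]
Op 6: add NE@64 -> ring=[8:NB,17:NA,20:NC,64:NE,98:ND]
Final route key 24: smallest pos >= 24 is 64 -> NE

Answer: NE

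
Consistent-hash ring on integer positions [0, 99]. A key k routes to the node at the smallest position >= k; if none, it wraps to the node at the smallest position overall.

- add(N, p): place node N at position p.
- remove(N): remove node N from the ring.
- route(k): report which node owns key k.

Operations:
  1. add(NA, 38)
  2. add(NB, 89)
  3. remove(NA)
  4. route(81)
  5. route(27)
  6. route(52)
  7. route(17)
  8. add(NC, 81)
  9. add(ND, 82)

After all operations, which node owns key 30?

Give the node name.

Op 1: add NA@38 -> ring=[38:NA]
Op 2: add NB@89 -> ring=[38:NA,89:NB]
Op 3: remove NA -> ring=[89:NB]
Op 4: route key 81: smallest pos >= 81 is 89 -> NB
Op 5: route key 27: smallest pos >= 27 is 89 -> NB
Op 6: route key 52: smallest pos >= 52 is 89 -> NB
Op 7: route key 17: smallest pos >= 17 is 89 -> NB
Op 8: add NC@81 -> ring=[81:NC,89:NB]
Op 9: add ND@82 -> ring=[81:NC,82:ND,89:NB]
Final route key 30: smallest pos >= 30 is 81 -> NC

Answer: NC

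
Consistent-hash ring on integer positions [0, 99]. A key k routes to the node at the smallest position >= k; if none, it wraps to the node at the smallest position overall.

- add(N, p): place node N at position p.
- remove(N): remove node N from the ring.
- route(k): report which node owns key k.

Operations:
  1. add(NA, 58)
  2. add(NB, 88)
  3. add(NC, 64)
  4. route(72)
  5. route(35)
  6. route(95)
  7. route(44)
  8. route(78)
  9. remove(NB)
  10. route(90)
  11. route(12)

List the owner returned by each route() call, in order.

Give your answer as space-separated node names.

Op 1: add NA@58 -> ring=[58:NA]
Op 2: add NB@88 -> ring=[58:NA,88:NB]
Op 3: add NC@64 -> ring=[58:NA,64:NC,88:NB]
Op 4: route key 72: smallest pos >= 72 is 88 -> NB
Op 5: route key 35: smallest pos >= 35 is 58 -> NA
Op 6: route key 95: none >= 95, wrap to smallest pos 58 -> NA
Op 7: route key 44: smallest pos >= 44 is 58 -> NA
Op 8: route key 78: smallest pos >= 78 is 88 -> NB
Op 9: remove NB -> ring=[58:NA,64:NC]
Op 10: route key 90: none >= 90, wrap to smallest pos 58 -> NA
Op 11: route key 12: smallest pos >= 12 is 58 -> NA

Answer: NB NA NA NA NB NA NA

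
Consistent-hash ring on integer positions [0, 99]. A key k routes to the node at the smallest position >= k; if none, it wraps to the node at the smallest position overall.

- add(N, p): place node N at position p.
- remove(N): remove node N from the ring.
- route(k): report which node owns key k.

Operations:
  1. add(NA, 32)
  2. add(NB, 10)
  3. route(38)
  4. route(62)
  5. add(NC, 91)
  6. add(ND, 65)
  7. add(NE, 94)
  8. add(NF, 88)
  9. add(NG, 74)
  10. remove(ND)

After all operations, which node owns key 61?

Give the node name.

Answer: NG

Derivation:
Op 1: add NA@32 -> ring=[32:NA]
Op 2: add NB@10 -> ring=[10:NB,32:NA]
Op 3: route key 38: none >= 38, wrap to smallest pos 10 -> NB
Op 4: route key 62: none >= 62, wrap to smallest pos 10 -> NB
Op 5: add NC@91 -> ring=[10:NB,32:NA,91:NC]
Op 6: add ND@65 -> ring=[10:NB,32:NA,65:ND,91:NC]
Op 7: add NE@94 -> ring=[10:NB,32:NA,65:ND,91:NC,94:NE]
Op 8: add NF@88 -> ring=[10:NB,32:NA,65:ND,88:NF,91:NC,94:NE]
Op 9: add NG@74 -> ring=[10:NB,32:NA,65:ND,74:NG,88:NF,91:NC,94:NE]
Op 10: remove ND -> ring=[10:NB,32:NA,74:NG,88:NF,91:NC,94:NE]
Final route key 61: smallest pos >= 61 is 74 -> NG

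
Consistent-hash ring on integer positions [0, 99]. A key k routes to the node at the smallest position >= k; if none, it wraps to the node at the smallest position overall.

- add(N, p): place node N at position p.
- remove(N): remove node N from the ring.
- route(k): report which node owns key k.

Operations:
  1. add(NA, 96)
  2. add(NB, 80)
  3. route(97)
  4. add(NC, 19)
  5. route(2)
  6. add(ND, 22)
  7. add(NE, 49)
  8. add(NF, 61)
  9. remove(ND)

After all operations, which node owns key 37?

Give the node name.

Answer: NE

Derivation:
Op 1: add NA@96 -> ring=[96:NA]
Op 2: add NB@80 -> ring=[80:NB,96:NA]
Op 3: route key 97: none >= 97, wrap to smallest pos 80 -> NB
Op 4: add NC@19 -> ring=[19:NC,80:NB,96:NA]
Op 5: route key 2: smallest pos >= 2 is 19 -> NC
Op 6: add ND@22 -> ring=[19:NC,22:ND,80:NB,96:NA]
Op 7: add NE@49 -> ring=[19:NC,22:ND,49:NE,80:NB,96:NA]
Op 8: add NF@61 -> ring=[19:NC,22:ND,49:NE,61:NF,80:NB,96:NA]
Op 9: remove ND -> ring=[19:NC,49:NE,61:NF,80:NB,96:NA]
Final route key 37: smallest pos >= 37 is 49 -> NE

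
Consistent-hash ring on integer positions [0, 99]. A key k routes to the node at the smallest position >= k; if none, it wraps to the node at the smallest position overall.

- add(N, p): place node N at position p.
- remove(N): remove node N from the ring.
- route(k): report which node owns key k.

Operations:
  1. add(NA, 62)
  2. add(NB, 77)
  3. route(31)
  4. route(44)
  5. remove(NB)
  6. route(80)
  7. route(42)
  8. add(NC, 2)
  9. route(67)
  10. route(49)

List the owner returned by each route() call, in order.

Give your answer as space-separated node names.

Op 1: add NA@62 -> ring=[62:NA]
Op 2: add NB@77 -> ring=[62:NA,77:NB]
Op 3: route key 31: smallest pos >= 31 is 62 -> NA
Op 4: route key 44: smallest pos >= 44 is 62 -> NA
Op 5: remove NB -> ring=[62:NA]
Op 6: route key 80: none >= 80, wrap to smallest pos 62 -> NA
Op 7: route key 42: smallest pos >= 42 is 62 -> NA
Op 8: add NC@2 -> ring=[2:NC,62:NA]
Op 9: route key 67: none >= 67, wrap to smallest pos 2 -> NC
Op 10: route key 49: smallest pos >= 49 is 62 -> NA

Answer: NA NA NA NA NC NA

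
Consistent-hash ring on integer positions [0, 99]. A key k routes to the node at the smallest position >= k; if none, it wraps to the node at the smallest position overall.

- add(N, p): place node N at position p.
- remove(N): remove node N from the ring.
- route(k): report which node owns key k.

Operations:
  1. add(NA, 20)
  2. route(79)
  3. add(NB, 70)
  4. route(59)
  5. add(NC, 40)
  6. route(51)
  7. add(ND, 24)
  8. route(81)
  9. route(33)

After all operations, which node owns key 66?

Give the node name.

Op 1: add NA@20 -> ring=[20:NA]
Op 2: route key 79: none >= 79, wrap to smallest pos 20 -> NA
Op 3: add NB@70 -> ring=[20:NA,70:NB]
Op 4: route key 59: smallest pos >= 59 is 70 -> NB
Op 5: add NC@40 -> ring=[20:NA,40:NC,70:NB]
Op 6: route key 51: smallest pos >= 51 is 70 -> NB
Op 7: add ND@24 -> ring=[20:NA,24:ND,40:NC,70:NB]
Op 8: route key 81: none >= 81, wrap to smallest pos 20 -> NA
Op 9: route key 33: smallest pos >= 33 is 40 -> NC
Final route key 66: smallest pos >= 66 is 70 -> NB

Answer: NB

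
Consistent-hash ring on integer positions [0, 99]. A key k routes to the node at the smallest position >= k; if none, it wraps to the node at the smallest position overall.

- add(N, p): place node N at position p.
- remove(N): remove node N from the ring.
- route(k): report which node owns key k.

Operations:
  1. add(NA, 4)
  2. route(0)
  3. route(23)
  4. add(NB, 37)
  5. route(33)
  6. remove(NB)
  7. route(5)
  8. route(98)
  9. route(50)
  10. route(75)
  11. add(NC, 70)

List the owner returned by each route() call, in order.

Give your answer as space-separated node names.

Answer: NA NA NB NA NA NA NA

Derivation:
Op 1: add NA@4 -> ring=[4:NA]
Op 2: route key 0: smallest pos >= 0 is 4 -> NA
Op 3: route key 23: none >= 23, wrap to smallest pos 4 -> NA
Op 4: add NB@37 -> ring=[4:NA,37:NB]
Op 5: route key 33: smallest pos >= 33 is 37 -> NB
Op 6: remove NB -> ring=[4:NA]
Op 7: route key 5: none >= 5, wrap to smallest pos 4 -> NA
Op 8: route key 98: none >= 98, wrap to smallest pos 4 -> NA
Op 9: route key 50: none >= 50, wrap to smallest pos 4 -> NA
Op 10: route key 75: none >= 75, wrap to smallest pos 4 -> NA
Op 11: add NC@70 -> ring=[4:NA,70:NC]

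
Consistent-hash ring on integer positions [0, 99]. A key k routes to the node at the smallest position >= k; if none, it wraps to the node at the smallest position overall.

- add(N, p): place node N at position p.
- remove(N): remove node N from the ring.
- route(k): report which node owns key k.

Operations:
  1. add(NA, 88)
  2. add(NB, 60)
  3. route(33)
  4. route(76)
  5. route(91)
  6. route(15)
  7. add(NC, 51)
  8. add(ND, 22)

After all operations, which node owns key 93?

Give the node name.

Op 1: add NA@88 -> ring=[88:NA]
Op 2: add NB@60 -> ring=[60:NB,88:NA]
Op 3: route key 33: smallest pos >= 33 is 60 -> NB
Op 4: route key 76: smallest pos >= 76 is 88 -> NA
Op 5: route key 91: none >= 91, wrap to smallest pos 60 -> NB
Op 6: route key 15: smallest pos >= 15 is 60 -> NB
Op 7: add NC@51 -> ring=[51:NC,60:NB,88:NA]
Op 8: add ND@22 -> ring=[22:ND,51:NC,60:NB,88:NA]
Final route key 93: none >= 93, wrap to smallest pos 22 -> ND

Answer: ND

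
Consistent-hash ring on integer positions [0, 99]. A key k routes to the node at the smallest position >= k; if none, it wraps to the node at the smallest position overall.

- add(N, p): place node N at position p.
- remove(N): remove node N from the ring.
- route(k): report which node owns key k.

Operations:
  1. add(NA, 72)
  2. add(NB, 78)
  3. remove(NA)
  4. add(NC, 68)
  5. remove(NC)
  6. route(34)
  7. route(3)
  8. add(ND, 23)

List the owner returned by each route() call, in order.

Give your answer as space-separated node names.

Answer: NB NB

Derivation:
Op 1: add NA@72 -> ring=[72:NA]
Op 2: add NB@78 -> ring=[72:NA,78:NB]
Op 3: remove NA -> ring=[78:NB]
Op 4: add NC@68 -> ring=[68:NC,78:NB]
Op 5: remove NC -> ring=[78:NB]
Op 6: route key 34: smallest pos >= 34 is 78 -> NB
Op 7: route key 3: smallest pos >= 3 is 78 -> NB
Op 8: add ND@23 -> ring=[23:ND,78:NB]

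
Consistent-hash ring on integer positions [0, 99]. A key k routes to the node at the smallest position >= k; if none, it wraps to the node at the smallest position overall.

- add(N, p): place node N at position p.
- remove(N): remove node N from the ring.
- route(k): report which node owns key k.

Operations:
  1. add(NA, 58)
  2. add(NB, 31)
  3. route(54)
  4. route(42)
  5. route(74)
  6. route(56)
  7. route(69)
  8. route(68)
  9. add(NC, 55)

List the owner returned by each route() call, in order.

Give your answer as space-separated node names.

Op 1: add NA@58 -> ring=[58:NA]
Op 2: add NB@31 -> ring=[31:NB,58:NA]
Op 3: route key 54: smallest pos >= 54 is 58 -> NA
Op 4: route key 42: smallest pos >= 42 is 58 -> NA
Op 5: route key 74: none >= 74, wrap to smallest pos 31 -> NB
Op 6: route key 56: smallest pos >= 56 is 58 -> NA
Op 7: route key 69: none >= 69, wrap to smallest pos 31 -> NB
Op 8: route key 68: none >= 68, wrap to smallest pos 31 -> NB
Op 9: add NC@55 -> ring=[31:NB,55:NC,58:NA]

Answer: NA NA NB NA NB NB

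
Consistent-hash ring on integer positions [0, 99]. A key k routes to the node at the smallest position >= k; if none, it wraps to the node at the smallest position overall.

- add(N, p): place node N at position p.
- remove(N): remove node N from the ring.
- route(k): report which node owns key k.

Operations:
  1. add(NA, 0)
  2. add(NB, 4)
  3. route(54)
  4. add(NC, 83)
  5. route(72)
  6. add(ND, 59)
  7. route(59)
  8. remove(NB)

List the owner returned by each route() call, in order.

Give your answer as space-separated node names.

Answer: NA NC ND

Derivation:
Op 1: add NA@0 -> ring=[0:NA]
Op 2: add NB@4 -> ring=[0:NA,4:NB]
Op 3: route key 54: none >= 54, wrap to smallest pos 0 -> NA
Op 4: add NC@83 -> ring=[0:NA,4:NB,83:NC]
Op 5: route key 72: smallest pos >= 72 is 83 -> NC
Op 6: add ND@59 -> ring=[0:NA,4:NB,59:ND,83:NC]
Op 7: route key 59: smallest pos >= 59 is 59 -> ND
Op 8: remove NB -> ring=[0:NA,59:ND,83:NC]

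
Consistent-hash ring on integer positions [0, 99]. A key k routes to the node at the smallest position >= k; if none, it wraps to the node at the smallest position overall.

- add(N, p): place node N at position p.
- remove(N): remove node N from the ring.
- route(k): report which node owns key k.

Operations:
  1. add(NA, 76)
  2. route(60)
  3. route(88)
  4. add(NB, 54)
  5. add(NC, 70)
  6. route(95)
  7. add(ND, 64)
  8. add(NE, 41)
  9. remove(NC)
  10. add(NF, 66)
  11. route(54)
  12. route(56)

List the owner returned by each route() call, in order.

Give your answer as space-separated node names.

Answer: NA NA NB NB ND

Derivation:
Op 1: add NA@76 -> ring=[76:NA]
Op 2: route key 60: smallest pos >= 60 is 76 -> NA
Op 3: route key 88: none >= 88, wrap to smallest pos 76 -> NA
Op 4: add NB@54 -> ring=[54:NB,76:NA]
Op 5: add NC@70 -> ring=[54:NB,70:NC,76:NA]
Op 6: route key 95: none >= 95, wrap to smallest pos 54 -> NB
Op 7: add ND@64 -> ring=[54:NB,64:ND,70:NC,76:NA]
Op 8: add NE@41 -> ring=[41:NE,54:NB,64:ND,70:NC,76:NA]
Op 9: remove NC -> ring=[41:NE,54:NB,64:ND,76:NA]
Op 10: add NF@66 -> ring=[41:NE,54:NB,64:ND,66:NF,76:NA]
Op 11: route key 54: smallest pos >= 54 is 54 -> NB
Op 12: route key 56: smallest pos >= 56 is 64 -> ND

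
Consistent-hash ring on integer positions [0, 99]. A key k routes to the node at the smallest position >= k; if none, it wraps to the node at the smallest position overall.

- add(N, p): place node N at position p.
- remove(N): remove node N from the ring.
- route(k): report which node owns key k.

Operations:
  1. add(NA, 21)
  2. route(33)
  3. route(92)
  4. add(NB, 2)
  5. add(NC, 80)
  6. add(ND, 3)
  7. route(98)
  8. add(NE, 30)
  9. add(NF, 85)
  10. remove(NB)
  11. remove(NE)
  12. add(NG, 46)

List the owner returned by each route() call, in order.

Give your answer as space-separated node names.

Answer: NA NA NB

Derivation:
Op 1: add NA@21 -> ring=[21:NA]
Op 2: route key 33: none >= 33, wrap to smallest pos 21 -> NA
Op 3: route key 92: none >= 92, wrap to smallest pos 21 -> NA
Op 4: add NB@2 -> ring=[2:NB,21:NA]
Op 5: add NC@80 -> ring=[2:NB,21:NA,80:NC]
Op 6: add ND@3 -> ring=[2:NB,3:ND,21:NA,80:NC]
Op 7: route key 98: none >= 98, wrap to smallest pos 2 -> NB
Op 8: add NE@30 -> ring=[2:NB,3:ND,21:NA,30:NE,80:NC]
Op 9: add NF@85 -> ring=[2:NB,3:ND,21:NA,30:NE,80:NC,85:NF]
Op 10: remove NB -> ring=[3:ND,21:NA,30:NE,80:NC,85:NF]
Op 11: remove NE -> ring=[3:ND,21:NA,80:NC,85:NF]
Op 12: add NG@46 -> ring=[3:ND,21:NA,46:NG,80:NC,85:NF]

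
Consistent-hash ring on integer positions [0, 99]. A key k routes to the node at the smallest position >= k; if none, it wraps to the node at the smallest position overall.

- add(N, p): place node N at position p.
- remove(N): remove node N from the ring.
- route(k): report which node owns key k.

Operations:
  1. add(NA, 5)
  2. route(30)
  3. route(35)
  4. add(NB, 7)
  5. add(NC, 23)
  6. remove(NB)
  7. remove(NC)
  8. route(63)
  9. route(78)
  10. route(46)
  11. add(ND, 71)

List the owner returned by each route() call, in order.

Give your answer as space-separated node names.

Op 1: add NA@5 -> ring=[5:NA]
Op 2: route key 30: none >= 30, wrap to smallest pos 5 -> NA
Op 3: route key 35: none >= 35, wrap to smallest pos 5 -> NA
Op 4: add NB@7 -> ring=[5:NA,7:NB]
Op 5: add NC@23 -> ring=[5:NA,7:NB,23:NC]
Op 6: remove NB -> ring=[5:NA,23:NC]
Op 7: remove NC -> ring=[5:NA]
Op 8: route key 63: none >= 63, wrap to smallest pos 5 -> NA
Op 9: route key 78: none >= 78, wrap to smallest pos 5 -> NA
Op 10: route key 46: none >= 46, wrap to smallest pos 5 -> NA
Op 11: add ND@71 -> ring=[5:NA,71:ND]

Answer: NA NA NA NA NA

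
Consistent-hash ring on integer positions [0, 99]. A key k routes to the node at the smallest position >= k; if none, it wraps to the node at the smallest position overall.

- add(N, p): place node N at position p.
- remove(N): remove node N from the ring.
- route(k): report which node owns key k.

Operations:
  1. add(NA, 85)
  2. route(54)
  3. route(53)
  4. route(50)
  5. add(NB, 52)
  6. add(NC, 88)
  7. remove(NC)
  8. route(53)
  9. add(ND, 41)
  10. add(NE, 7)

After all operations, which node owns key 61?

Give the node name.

Op 1: add NA@85 -> ring=[85:NA]
Op 2: route key 54: smallest pos >= 54 is 85 -> NA
Op 3: route key 53: smallest pos >= 53 is 85 -> NA
Op 4: route key 50: smallest pos >= 50 is 85 -> NA
Op 5: add NB@52 -> ring=[52:NB,85:NA]
Op 6: add NC@88 -> ring=[52:NB,85:NA,88:NC]
Op 7: remove NC -> ring=[52:NB,85:NA]
Op 8: route key 53: smallest pos >= 53 is 85 -> NA
Op 9: add ND@41 -> ring=[41:ND,52:NB,85:NA]
Op 10: add NE@7 -> ring=[7:NE,41:ND,52:NB,85:NA]
Final route key 61: smallest pos >= 61 is 85 -> NA

Answer: NA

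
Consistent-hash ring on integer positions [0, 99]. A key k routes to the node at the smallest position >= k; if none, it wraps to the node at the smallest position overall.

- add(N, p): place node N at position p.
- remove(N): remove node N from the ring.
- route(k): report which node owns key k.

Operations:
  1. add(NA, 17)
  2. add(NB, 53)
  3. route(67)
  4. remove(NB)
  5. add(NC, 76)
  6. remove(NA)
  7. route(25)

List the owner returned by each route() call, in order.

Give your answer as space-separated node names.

Op 1: add NA@17 -> ring=[17:NA]
Op 2: add NB@53 -> ring=[17:NA,53:NB]
Op 3: route key 67: none >= 67, wrap to smallest pos 17 -> NA
Op 4: remove NB -> ring=[17:NA]
Op 5: add NC@76 -> ring=[17:NA,76:NC]
Op 6: remove NA -> ring=[76:NC]
Op 7: route key 25: smallest pos >= 25 is 76 -> NC

Answer: NA NC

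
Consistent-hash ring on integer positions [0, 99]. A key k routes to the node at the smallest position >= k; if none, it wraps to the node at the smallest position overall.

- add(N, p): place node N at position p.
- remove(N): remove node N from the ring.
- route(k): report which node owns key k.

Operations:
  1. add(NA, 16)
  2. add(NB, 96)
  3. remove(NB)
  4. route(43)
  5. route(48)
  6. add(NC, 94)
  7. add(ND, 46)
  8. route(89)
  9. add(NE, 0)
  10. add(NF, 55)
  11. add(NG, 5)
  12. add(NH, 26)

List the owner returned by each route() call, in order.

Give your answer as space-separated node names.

Op 1: add NA@16 -> ring=[16:NA]
Op 2: add NB@96 -> ring=[16:NA,96:NB]
Op 3: remove NB -> ring=[16:NA]
Op 4: route key 43: none >= 43, wrap to smallest pos 16 -> NA
Op 5: route key 48: none >= 48, wrap to smallest pos 16 -> NA
Op 6: add NC@94 -> ring=[16:NA,94:NC]
Op 7: add ND@46 -> ring=[16:NA,46:ND,94:NC]
Op 8: route key 89: smallest pos >= 89 is 94 -> NC
Op 9: add NE@0 -> ring=[0:NE,16:NA,46:ND,94:NC]
Op 10: add NF@55 -> ring=[0:NE,16:NA,46:ND,55:NF,94:NC]
Op 11: add NG@5 -> ring=[0:NE,5:NG,16:NA,46:ND,55:NF,94:NC]
Op 12: add NH@26 -> ring=[0:NE,5:NG,16:NA,26:NH,46:ND,55:NF,94:NC]

Answer: NA NA NC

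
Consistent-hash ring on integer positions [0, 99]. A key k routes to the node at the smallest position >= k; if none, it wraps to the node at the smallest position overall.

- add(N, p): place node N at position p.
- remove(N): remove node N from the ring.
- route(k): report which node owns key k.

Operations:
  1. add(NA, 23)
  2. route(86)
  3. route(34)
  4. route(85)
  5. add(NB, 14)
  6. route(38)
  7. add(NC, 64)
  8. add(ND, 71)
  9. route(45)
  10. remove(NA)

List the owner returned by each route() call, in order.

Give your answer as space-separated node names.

Answer: NA NA NA NB NC

Derivation:
Op 1: add NA@23 -> ring=[23:NA]
Op 2: route key 86: none >= 86, wrap to smallest pos 23 -> NA
Op 3: route key 34: none >= 34, wrap to smallest pos 23 -> NA
Op 4: route key 85: none >= 85, wrap to smallest pos 23 -> NA
Op 5: add NB@14 -> ring=[14:NB,23:NA]
Op 6: route key 38: none >= 38, wrap to smallest pos 14 -> NB
Op 7: add NC@64 -> ring=[14:NB,23:NA,64:NC]
Op 8: add ND@71 -> ring=[14:NB,23:NA,64:NC,71:ND]
Op 9: route key 45: smallest pos >= 45 is 64 -> NC
Op 10: remove NA -> ring=[14:NB,64:NC,71:ND]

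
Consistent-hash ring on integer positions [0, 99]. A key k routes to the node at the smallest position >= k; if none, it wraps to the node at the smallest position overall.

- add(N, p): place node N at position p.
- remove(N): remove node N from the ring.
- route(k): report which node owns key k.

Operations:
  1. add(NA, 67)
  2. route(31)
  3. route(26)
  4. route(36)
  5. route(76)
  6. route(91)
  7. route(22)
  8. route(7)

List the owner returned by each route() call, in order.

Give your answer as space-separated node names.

Op 1: add NA@67 -> ring=[67:NA]
Op 2: route key 31: smallest pos >= 31 is 67 -> NA
Op 3: route key 26: smallest pos >= 26 is 67 -> NA
Op 4: route key 36: smallest pos >= 36 is 67 -> NA
Op 5: route key 76: none >= 76, wrap to smallest pos 67 -> NA
Op 6: route key 91: none >= 91, wrap to smallest pos 67 -> NA
Op 7: route key 22: smallest pos >= 22 is 67 -> NA
Op 8: route key 7: smallest pos >= 7 is 67 -> NA

Answer: NA NA NA NA NA NA NA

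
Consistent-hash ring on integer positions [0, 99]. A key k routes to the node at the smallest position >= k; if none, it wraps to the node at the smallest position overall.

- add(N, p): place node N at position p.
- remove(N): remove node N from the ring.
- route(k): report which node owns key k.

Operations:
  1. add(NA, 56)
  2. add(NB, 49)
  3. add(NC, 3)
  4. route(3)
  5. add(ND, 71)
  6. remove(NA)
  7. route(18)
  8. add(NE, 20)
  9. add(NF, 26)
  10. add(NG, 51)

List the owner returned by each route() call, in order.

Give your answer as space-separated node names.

Answer: NC NB

Derivation:
Op 1: add NA@56 -> ring=[56:NA]
Op 2: add NB@49 -> ring=[49:NB,56:NA]
Op 3: add NC@3 -> ring=[3:NC,49:NB,56:NA]
Op 4: route key 3: smallest pos >= 3 is 3 -> NC
Op 5: add ND@71 -> ring=[3:NC,49:NB,56:NA,71:ND]
Op 6: remove NA -> ring=[3:NC,49:NB,71:ND]
Op 7: route key 18: smallest pos >= 18 is 49 -> NB
Op 8: add NE@20 -> ring=[3:NC,20:NE,49:NB,71:ND]
Op 9: add NF@26 -> ring=[3:NC,20:NE,26:NF,49:NB,71:ND]
Op 10: add NG@51 -> ring=[3:NC,20:NE,26:NF,49:NB,51:NG,71:ND]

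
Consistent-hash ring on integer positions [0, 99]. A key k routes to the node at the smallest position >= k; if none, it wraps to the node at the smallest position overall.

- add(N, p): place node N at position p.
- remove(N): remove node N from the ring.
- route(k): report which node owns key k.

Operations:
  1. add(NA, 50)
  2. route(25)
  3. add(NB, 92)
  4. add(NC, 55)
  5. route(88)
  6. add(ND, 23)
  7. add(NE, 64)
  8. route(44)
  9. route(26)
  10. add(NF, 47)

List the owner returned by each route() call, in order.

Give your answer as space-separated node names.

Op 1: add NA@50 -> ring=[50:NA]
Op 2: route key 25: smallest pos >= 25 is 50 -> NA
Op 3: add NB@92 -> ring=[50:NA,92:NB]
Op 4: add NC@55 -> ring=[50:NA,55:NC,92:NB]
Op 5: route key 88: smallest pos >= 88 is 92 -> NB
Op 6: add ND@23 -> ring=[23:ND,50:NA,55:NC,92:NB]
Op 7: add NE@64 -> ring=[23:ND,50:NA,55:NC,64:NE,92:NB]
Op 8: route key 44: smallest pos >= 44 is 50 -> NA
Op 9: route key 26: smallest pos >= 26 is 50 -> NA
Op 10: add NF@47 -> ring=[23:ND,47:NF,50:NA,55:NC,64:NE,92:NB]

Answer: NA NB NA NA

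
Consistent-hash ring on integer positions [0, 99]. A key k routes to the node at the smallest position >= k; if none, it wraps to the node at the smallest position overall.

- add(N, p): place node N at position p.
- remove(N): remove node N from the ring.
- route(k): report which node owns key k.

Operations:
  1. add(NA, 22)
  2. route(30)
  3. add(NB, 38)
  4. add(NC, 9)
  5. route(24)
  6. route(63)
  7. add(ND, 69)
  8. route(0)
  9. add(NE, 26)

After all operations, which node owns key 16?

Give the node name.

Op 1: add NA@22 -> ring=[22:NA]
Op 2: route key 30: none >= 30, wrap to smallest pos 22 -> NA
Op 3: add NB@38 -> ring=[22:NA,38:NB]
Op 4: add NC@9 -> ring=[9:NC,22:NA,38:NB]
Op 5: route key 24: smallest pos >= 24 is 38 -> NB
Op 6: route key 63: none >= 63, wrap to smallest pos 9 -> NC
Op 7: add ND@69 -> ring=[9:NC,22:NA,38:NB,69:ND]
Op 8: route key 0: smallest pos >= 0 is 9 -> NC
Op 9: add NE@26 -> ring=[9:NC,22:NA,26:NE,38:NB,69:ND]
Final route key 16: smallest pos >= 16 is 22 -> NA

Answer: NA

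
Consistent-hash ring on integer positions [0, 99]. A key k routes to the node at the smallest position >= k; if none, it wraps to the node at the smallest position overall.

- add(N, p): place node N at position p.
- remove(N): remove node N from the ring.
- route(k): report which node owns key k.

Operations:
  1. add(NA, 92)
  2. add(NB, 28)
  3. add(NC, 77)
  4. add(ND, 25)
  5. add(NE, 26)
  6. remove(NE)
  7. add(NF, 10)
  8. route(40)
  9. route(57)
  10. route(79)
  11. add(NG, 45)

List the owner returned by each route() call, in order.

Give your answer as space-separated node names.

Answer: NC NC NA

Derivation:
Op 1: add NA@92 -> ring=[92:NA]
Op 2: add NB@28 -> ring=[28:NB,92:NA]
Op 3: add NC@77 -> ring=[28:NB,77:NC,92:NA]
Op 4: add ND@25 -> ring=[25:ND,28:NB,77:NC,92:NA]
Op 5: add NE@26 -> ring=[25:ND,26:NE,28:NB,77:NC,92:NA]
Op 6: remove NE -> ring=[25:ND,28:NB,77:NC,92:NA]
Op 7: add NF@10 -> ring=[10:NF,25:ND,28:NB,77:NC,92:NA]
Op 8: route key 40: smallest pos >= 40 is 77 -> NC
Op 9: route key 57: smallest pos >= 57 is 77 -> NC
Op 10: route key 79: smallest pos >= 79 is 92 -> NA
Op 11: add NG@45 -> ring=[10:NF,25:ND,28:NB,45:NG,77:NC,92:NA]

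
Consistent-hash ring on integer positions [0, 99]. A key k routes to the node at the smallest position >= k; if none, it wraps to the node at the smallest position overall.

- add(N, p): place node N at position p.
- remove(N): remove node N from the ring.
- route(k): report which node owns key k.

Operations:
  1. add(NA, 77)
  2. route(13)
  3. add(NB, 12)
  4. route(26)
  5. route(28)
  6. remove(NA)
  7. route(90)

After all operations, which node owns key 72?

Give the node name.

Answer: NB

Derivation:
Op 1: add NA@77 -> ring=[77:NA]
Op 2: route key 13: smallest pos >= 13 is 77 -> NA
Op 3: add NB@12 -> ring=[12:NB,77:NA]
Op 4: route key 26: smallest pos >= 26 is 77 -> NA
Op 5: route key 28: smallest pos >= 28 is 77 -> NA
Op 6: remove NA -> ring=[12:NB]
Op 7: route key 90: none >= 90, wrap to smallest pos 12 -> NB
Final route key 72: none >= 72, wrap to smallest pos 12 -> NB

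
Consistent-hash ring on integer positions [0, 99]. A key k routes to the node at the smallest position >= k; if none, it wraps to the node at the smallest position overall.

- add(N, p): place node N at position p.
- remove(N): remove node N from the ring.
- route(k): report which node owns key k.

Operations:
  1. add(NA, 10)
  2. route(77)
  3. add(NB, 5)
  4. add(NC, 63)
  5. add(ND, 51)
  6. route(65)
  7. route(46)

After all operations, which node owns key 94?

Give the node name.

Answer: NB

Derivation:
Op 1: add NA@10 -> ring=[10:NA]
Op 2: route key 77: none >= 77, wrap to smallest pos 10 -> NA
Op 3: add NB@5 -> ring=[5:NB,10:NA]
Op 4: add NC@63 -> ring=[5:NB,10:NA,63:NC]
Op 5: add ND@51 -> ring=[5:NB,10:NA,51:ND,63:NC]
Op 6: route key 65: none >= 65, wrap to smallest pos 5 -> NB
Op 7: route key 46: smallest pos >= 46 is 51 -> ND
Final route key 94: none >= 94, wrap to smallest pos 5 -> NB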